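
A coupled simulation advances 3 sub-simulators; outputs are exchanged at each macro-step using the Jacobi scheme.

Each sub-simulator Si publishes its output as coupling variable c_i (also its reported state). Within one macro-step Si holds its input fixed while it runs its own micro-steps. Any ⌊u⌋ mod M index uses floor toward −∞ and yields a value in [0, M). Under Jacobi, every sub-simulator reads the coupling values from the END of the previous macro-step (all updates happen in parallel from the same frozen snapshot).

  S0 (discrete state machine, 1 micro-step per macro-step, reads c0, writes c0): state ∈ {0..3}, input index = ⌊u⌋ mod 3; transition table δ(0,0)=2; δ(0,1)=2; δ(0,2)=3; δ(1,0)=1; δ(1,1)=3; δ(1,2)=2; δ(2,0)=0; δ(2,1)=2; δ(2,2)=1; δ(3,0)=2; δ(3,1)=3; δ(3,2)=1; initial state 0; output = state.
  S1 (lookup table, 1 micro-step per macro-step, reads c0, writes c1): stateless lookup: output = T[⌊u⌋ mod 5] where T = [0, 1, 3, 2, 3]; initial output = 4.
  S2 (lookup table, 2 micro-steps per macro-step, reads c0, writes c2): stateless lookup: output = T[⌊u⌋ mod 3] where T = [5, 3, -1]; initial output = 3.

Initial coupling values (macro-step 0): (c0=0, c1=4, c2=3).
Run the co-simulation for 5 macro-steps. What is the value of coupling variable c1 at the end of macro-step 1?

c1 at macro-step 1 = 0

macro 1: S0 reads c0=0 → after 1×micro: 2; S1 reads c0=0 → after 1×micro: 0; S2 reads c0=0 → after 2×micro: 5 ⇒ (c0=2, c1=0, c2=5)
macro 2: S0 reads c0=2 → after 1×micro: 1; S1 reads c0=2 → after 1×micro: 3; S2 reads c0=2 → after 2×micro: -1 ⇒ (c0=1, c1=3, c2=-1)
macro 3: S0 reads c0=1 → after 1×micro: 3; S1 reads c0=1 → after 1×micro: 1; S2 reads c0=1 → after 2×micro: 3 ⇒ (c0=3, c1=1, c2=3)
macro 4: S0 reads c0=3 → after 1×micro: 2; S1 reads c0=3 → after 1×micro: 2; S2 reads c0=3 → after 2×micro: 5 ⇒ (c0=2, c1=2, c2=5)
macro 5: S0 reads c0=2 → after 1×micro: 1; S1 reads c0=2 → after 1×micro: 3; S2 reads c0=2 → after 2×micro: -1 ⇒ (c0=1, c1=3, c2=-1)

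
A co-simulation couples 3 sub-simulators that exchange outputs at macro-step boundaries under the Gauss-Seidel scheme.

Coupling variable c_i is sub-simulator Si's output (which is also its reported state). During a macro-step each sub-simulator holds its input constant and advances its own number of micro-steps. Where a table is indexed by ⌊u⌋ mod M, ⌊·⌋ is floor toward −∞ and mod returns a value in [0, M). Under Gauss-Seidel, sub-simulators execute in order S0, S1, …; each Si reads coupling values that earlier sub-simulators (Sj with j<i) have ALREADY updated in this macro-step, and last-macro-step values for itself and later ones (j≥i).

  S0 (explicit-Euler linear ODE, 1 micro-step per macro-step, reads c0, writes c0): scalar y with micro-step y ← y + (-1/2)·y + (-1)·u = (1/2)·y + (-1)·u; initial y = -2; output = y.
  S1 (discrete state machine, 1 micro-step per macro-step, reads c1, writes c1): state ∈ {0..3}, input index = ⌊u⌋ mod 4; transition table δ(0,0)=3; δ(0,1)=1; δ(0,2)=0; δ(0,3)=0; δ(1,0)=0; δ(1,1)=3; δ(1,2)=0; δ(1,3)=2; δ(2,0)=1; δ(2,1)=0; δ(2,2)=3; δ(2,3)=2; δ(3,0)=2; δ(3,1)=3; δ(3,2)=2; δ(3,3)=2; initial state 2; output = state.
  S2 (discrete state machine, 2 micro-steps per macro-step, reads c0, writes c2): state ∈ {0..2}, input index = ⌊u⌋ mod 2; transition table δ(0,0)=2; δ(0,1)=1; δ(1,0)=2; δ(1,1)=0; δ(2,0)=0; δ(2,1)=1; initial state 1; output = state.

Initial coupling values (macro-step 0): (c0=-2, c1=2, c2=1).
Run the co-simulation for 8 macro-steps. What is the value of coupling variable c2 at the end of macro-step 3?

macro 1: S0 reads c0=-2 → after 1×micro: 1; S1 reads c1=2 → after 1×micro: 3; S2 reads c0=1 → after 2×micro: 1 ⇒ (c0=1, c1=3, c2=1)
macro 2: S0 reads c0=1 → after 1×micro: -1/2; S1 reads c1=3 → after 1×micro: 2; S2 reads c0=-1/2 → after 2×micro: 1 ⇒ (c0=-1/2, c1=2, c2=1)
macro 3: S0 reads c0=-1/2 → after 1×micro: 1/4; S1 reads c1=2 → after 1×micro: 3; S2 reads c0=1/4 → after 2×micro: 0 ⇒ (c0=1/4, c1=3, c2=0)
macro 4: S0 reads c0=1/4 → after 1×micro: -1/8; S1 reads c1=3 → after 1×micro: 2; S2 reads c0=-1/8 → after 2×micro: 0 ⇒ (c0=-1/8, c1=2, c2=0)
macro 5: S0 reads c0=-1/8 → after 1×micro: 1/16; S1 reads c1=2 → after 1×micro: 3; S2 reads c0=1/16 → after 2×micro: 0 ⇒ (c0=1/16, c1=3, c2=0)
macro 6: S0 reads c0=1/16 → after 1×micro: -1/32; S1 reads c1=3 → after 1×micro: 2; S2 reads c0=-1/32 → after 2×micro: 0 ⇒ (c0=-1/32, c1=2, c2=0)
macro 7: S0 reads c0=-1/32 → after 1×micro: 1/64; S1 reads c1=2 → after 1×micro: 3; S2 reads c0=1/64 → after 2×micro: 0 ⇒ (c0=1/64, c1=3, c2=0)
macro 8: S0 reads c0=1/64 → after 1×micro: -1/128; S1 reads c1=3 → after 1×micro: 2; S2 reads c0=-1/128 → after 2×micro: 0 ⇒ (c0=-1/128, c1=2, c2=0)

c2 at macro-step 3 = 0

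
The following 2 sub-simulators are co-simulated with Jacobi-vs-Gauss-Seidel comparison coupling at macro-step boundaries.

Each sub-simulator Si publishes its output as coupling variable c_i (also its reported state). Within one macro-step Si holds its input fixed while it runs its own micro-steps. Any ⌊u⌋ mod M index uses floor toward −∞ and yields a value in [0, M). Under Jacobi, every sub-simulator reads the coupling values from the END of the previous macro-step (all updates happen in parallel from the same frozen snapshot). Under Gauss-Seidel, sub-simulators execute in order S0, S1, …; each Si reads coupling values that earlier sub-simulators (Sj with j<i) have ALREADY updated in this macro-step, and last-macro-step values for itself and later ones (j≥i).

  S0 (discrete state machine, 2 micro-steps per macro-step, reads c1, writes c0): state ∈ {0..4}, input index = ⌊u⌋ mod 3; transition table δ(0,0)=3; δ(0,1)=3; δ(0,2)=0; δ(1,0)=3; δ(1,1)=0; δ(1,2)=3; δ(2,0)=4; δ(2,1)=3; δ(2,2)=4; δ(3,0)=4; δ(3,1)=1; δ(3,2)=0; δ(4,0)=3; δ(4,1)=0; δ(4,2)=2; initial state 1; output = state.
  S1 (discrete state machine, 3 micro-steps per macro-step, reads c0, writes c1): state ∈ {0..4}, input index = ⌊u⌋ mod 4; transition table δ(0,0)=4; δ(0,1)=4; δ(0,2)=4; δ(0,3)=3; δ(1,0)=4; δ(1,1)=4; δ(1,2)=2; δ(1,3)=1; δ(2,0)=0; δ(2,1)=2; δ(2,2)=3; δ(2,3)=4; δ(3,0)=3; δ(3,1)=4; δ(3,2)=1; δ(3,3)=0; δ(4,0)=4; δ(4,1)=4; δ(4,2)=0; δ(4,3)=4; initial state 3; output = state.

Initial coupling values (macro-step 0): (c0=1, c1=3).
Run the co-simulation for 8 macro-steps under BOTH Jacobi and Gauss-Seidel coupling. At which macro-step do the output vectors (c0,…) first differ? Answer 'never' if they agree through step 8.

[Jacobi] macro 1: S0 reads c1=3 → after 2×micro: 4; S1 reads c0=1 → after 3×micro: 4 ⇒ (c0=4, c1=4)
[Jacobi] macro 2: S0 reads c1=4 → after 2×micro: 3; S1 reads c0=4 → after 3×micro: 4 ⇒ (c0=3, c1=4)
[Jacobi] macro 3: S0 reads c1=4 → after 2×micro: 0; S1 reads c0=3 → after 3×micro: 4 ⇒ (c0=0, c1=4)
[Jacobi] macro 4: S0 reads c1=4 → after 2×micro: 1; S1 reads c0=0 → after 3×micro: 4 ⇒ (c0=1, c1=4)
[Jacobi] macro 5: S0 reads c1=4 → after 2×micro: 3; S1 reads c0=1 → after 3×micro: 4 ⇒ (c0=3, c1=4)
[Jacobi] macro 6: S0 reads c1=4 → after 2×micro: 0; S1 reads c0=3 → after 3×micro: 4 ⇒ (c0=0, c1=4)
[Jacobi] macro 7: S0 reads c1=4 → after 2×micro: 1; S1 reads c0=0 → after 3×micro: 4 ⇒ (c0=1, c1=4)
[Jacobi] macro 8: S0 reads c1=4 → after 2×micro: 3; S1 reads c0=1 → after 3×micro: 4 ⇒ (c0=3, c1=4)
[Gauss-Seidel] macro 1: S0 reads c1=3 → after 2×micro: 4; S1 reads c0=4 → after 3×micro: 3 ⇒ (c0=4, c1=3)
[Gauss-Seidel] macro 2: S0 reads c1=3 → after 2×micro: 4; S1 reads c0=4 → after 3×micro: 3 ⇒ (c0=4, c1=3)
[Gauss-Seidel] macro 3: S0 reads c1=3 → after 2×micro: 4; S1 reads c0=4 → after 3×micro: 3 ⇒ (c0=4, c1=3)
[Gauss-Seidel] macro 4: S0 reads c1=3 → after 2×micro: 4; S1 reads c0=4 → after 3×micro: 3 ⇒ (c0=4, c1=3)
[Gauss-Seidel] macro 5: S0 reads c1=3 → after 2×micro: 4; S1 reads c0=4 → after 3×micro: 3 ⇒ (c0=4, c1=3)
[Gauss-Seidel] macro 6: S0 reads c1=3 → after 2×micro: 4; S1 reads c0=4 → after 3×micro: 3 ⇒ (c0=4, c1=3)
[Gauss-Seidel] macro 7: S0 reads c1=3 → after 2×micro: 4; S1 reads c0=4 → after 3×micro: 3 ⇒ (c0=4, c1=3)
[Gauss-Seidel] macro 8: S0 reads c1=3 → after 2×micro: 4; S1 reads c0=4 → after 3×micro: 3 ⇒ (c0=4, c1=3)

first divergence at macro-step: 1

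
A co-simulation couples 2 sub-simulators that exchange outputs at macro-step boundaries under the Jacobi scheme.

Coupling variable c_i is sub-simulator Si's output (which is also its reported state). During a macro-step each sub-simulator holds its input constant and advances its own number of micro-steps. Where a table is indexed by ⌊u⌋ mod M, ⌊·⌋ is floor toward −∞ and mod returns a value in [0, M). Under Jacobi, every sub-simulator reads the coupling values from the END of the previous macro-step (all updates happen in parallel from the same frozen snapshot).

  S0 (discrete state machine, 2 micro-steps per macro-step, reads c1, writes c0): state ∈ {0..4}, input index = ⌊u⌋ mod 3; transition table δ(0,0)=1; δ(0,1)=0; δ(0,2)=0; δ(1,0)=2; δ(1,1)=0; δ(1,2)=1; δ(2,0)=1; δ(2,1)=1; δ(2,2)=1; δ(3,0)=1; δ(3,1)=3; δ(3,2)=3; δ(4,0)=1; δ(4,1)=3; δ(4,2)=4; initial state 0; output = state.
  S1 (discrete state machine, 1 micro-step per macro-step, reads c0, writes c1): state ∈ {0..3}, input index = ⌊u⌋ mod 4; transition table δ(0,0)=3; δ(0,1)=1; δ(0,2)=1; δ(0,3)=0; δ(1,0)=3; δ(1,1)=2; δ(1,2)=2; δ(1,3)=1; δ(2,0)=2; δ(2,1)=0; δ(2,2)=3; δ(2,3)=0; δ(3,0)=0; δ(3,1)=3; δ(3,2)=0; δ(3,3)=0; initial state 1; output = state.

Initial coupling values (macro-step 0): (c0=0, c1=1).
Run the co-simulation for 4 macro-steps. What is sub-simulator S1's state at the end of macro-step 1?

macro 1: S0 reads c1=1 → after 2×micro: 0; S1 reads c0=0 → after 1×micro: 3 ⇒ (c0=0, c1=3)
macro 2: S0 reads c1=3 → after 2×micro: 2; S1 reads c0=0 → after 1×micro: 0 ⇒ (c0=2, c1=0)
macro 3: S0 reads c1=0 → after 2×micro: 2; S1 reads c0=2 → after 1×micro: 1 ⇒ (c0=2, c1=1)
macro 4: S0 reads c1=1 → after 2×micro: 0; S1 reads c0=2 → after 1×micro: 2 ⇒ (c0=0, c1=2)

S1 state at macro-step 1 = 3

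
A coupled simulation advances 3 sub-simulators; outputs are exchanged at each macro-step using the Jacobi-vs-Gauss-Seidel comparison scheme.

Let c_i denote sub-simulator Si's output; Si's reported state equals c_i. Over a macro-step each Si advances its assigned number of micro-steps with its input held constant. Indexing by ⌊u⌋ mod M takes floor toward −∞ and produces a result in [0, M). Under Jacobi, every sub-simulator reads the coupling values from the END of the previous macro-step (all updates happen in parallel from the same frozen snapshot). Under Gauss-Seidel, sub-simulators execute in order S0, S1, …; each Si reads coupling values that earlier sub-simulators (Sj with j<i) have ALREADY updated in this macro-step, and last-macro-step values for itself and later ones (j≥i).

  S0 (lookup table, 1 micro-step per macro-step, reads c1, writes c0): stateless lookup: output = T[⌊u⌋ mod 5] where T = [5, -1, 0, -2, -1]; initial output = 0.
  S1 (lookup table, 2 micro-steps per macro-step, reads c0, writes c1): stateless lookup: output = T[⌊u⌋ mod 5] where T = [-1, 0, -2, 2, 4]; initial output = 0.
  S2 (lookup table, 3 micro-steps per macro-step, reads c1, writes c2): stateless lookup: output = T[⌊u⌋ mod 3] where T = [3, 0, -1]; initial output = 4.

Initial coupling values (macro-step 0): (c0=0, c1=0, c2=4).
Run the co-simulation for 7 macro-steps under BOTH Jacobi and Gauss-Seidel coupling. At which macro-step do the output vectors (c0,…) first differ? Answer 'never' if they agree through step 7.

first divergence at macro-step: 1

[Jacobi] macro 1: S0 reads c1=0 → after 1×micro: 5; S1 reads c0=0 → after 2×micro: -1; S2 reads c1=0 → after 3×micro: 3 ⇒ (c0=5, c1=-1, c2=3)
[Jacobi] macro 2: S0 reads c1=-1 → after 1×micro: -1; S1 reads c0=5 → after 2×micro: -1; S2 reads c1=-1 → after 3×micro: -1 ⇒ (c0=-1, c1=-1, c2=-1)
[Jacobi] macro 3: S0 reads c1=-1 → after 1×micro: -1; S1 reads c0=-1 → after 2×micro: 4; S2 reads c1=-1 → after 3×micro: -1 ⇒ (c0=-1, c1=4, c2=-1)
[Jacobi] macro 4: S0 reads c1=4 → after 1×micro: -1; S1 reads c0=-1 → after 2×micro: 4; S2 reads c1=4 → after 3×micro: 0 ⇒ (c0=-1, c1=4, c2=0)
[Jacobi] macro 5: S0 reads c1=4 → after 1×micro: -1; S1 reads c0=-1 → after 2×micro: 4; S2 reads c1=4 → after 3×micro: 0 ⇒ (c0=-1, c1=4, c2=0)
[Jacobi] macro 6: S0 reads c1=4 → after 1×micro: -1; S1 reads c0=-1 → after 2×micro: 4; S2 reads c1=4 → after 3×micro: 0 ⇒ (c0=-1, c1=4, c2=0)
[Jacobi] macro 7: S0 reads c1=4 → after 1×micro: -1; S1 reads c0=-1 → after 2×micro: 4; S2 reads c1=4 → after 3×micro: 0 ⇒ (c0=-1, c1=4, c2=0)
[Gauss-Seidel] macro 1: S0 reads c1=0 → after 1×micro: 5; S1 reads c0=5 → after 2×micro: -1; S2 reads c1=-1 → after 3×micro: -1 ⇒ (c0=5, c1=-1, c2=-1)
[Gauss-Seidel] macro 2: S0 reads c1=-1 → after 1×micro: -1; S1 reads c0=-1 → after 2×micro: 4; S2 reads c1=4 → after 3×micro: 0 ⇒ (c0=-1, c1=4, c2=0)
[Gauss-Seidel] macro 3: S0 reads c1=4 → after 1×micro: -1; S1 reads c0=-1 → after 2×micro: 4; S2 reads c1=4 → after 3×micro: 0 ⇒ (c0=-1, c1=4, c2=0)
[Gauss-Seidel] macro 4: S0 reads c1=4 → after 1×micro: -1; S1 reads c0=-1 → after 2×micro: 4; S2 reads c1=4 → after 3×micro: 0 ⇒ (c0=-1, c1=4, c2=0)
[Gauss-Seidel] macro 5: S0 reads c1=4 → after 1×micro: -1; S1 reads c0=-1 → after 2×micro: 4; S2 reads c1=4 → after 3×micro: 0 ⇒ (c0=-1, c1=4, c2=0)
[Gauss-Seidel] macro 6: S0 reads c1=4 → after 1×micro: -1; S1 reads c0=-1 → after 2×micro: 4; S2 reads c1=4 → after 3×micro: 0 ⇒ (c0=-1, c1=4, c2=0)
[Gauss-Seidel] macro 7: S0 reads c1=4 → after 1×micro: -1; S1 reads c0=-1 → after 2×micro: 4; S2 reads c1=4 → after 3×micro: 0 ⇒ (c0=-1, c1=4, c2=0)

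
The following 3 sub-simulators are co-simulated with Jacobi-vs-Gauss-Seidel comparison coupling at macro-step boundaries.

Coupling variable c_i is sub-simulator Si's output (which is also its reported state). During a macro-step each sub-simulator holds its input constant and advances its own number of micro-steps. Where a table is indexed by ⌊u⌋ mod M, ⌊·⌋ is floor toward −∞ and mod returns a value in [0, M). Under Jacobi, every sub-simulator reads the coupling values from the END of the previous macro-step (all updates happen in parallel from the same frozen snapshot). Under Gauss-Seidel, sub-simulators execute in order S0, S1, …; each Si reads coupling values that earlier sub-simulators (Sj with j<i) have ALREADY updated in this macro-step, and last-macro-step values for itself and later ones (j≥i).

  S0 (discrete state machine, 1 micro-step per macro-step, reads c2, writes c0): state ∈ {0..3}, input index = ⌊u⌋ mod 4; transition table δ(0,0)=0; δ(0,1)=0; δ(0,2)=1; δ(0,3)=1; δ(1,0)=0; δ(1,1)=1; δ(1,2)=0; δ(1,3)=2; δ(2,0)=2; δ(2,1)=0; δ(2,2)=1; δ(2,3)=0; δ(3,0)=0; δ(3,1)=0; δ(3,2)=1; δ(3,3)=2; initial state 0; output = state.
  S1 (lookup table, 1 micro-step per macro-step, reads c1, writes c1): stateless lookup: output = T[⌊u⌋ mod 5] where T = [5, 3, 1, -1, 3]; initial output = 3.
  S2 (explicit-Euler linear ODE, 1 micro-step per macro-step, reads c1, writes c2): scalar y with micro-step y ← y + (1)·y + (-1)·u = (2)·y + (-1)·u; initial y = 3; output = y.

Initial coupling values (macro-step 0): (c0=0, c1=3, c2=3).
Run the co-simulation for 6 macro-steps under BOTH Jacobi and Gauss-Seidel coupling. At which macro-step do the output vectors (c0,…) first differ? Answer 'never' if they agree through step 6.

[Jacobi] macro 1: S0 reads c2=3 → after 1×micro: 1; S1 reads c1=3 → after 1×micro: -1; S2 reads c1=3 → after 1×micro: 3 ⇒ (c0=1, c1=-1, c2=3)
[Jacobi] macro 2: S0 reads c2=3 → after 1×micro: 2; S1 reads c1=-1 → after 1×micro: 3; S2 reads c1=-1 → after 1×micro: 7 ⇒ (c0=2, c1=3, c2=7)
[Jacobi] macro 3: S0 reads c2=7 → after 1×micro: 0; S1 reads c1=3 → after 1×micro: -1; S2 reads c1=3 → after 1×micro: 11 ⇒ (c0=0, c1=-1, c2=11)
[Jacobi] macro 4: S0 reads c2=11 → after 1×micro: 1; S1 reads c1=-1 → after 1×micro: 3; S2 reads c1=-1 → after 1×micro: 23 ⇒ (c0=1, c1=3, c2=23)
[Jacobi] macro 5: S0 reads c2=23 → after 1×micro: 2; S1 reads c1=3 → after 1×micro: -1; S2 reads c1=3 → after 1×micro: 43 ⇒ (c0=2, c1=-1, c2=43)
[Jacobi] macro 6: S0 reads c2=43 → after 1×micro: 0; S1 reads c1=-1 → after 1×micro: 3; S2 reads c1=-1 → after 1×micro: 87 ⇒ (c0=0, c1=3, c2=87)
[Gauss-Seidel] macro 1: S0 reads c2=3 → after 1×micro: 1; S1 reads c1=3 → after 1×micro: -1; S2 reads c1=-1 → after 1×micro: 7 ⇒ (c0=1, c1=-1, c2=7)
[Gauss-Seidel] macro 2: S0 reads c2=7 → after 1×micro: 2; S1 reads c1=-1 → after 1×micro: 3; S2 reads c1=3 → after 1×micro: 11 ⇒ (c0=2, c1=3, c2=11)
[Gauss-Seidel] macro 3: S0 reads c2=11 → after 1×micro: 0; S1 reads c1=3 → after 1×micro: -1; S2 reads c1=-1 → after 1×micro: 23 ⇒ (c0=0, c1=-1, c2=23)
[Gauss-Seidel] macro 4: S0 reads c2=23 → after 1×micro: 1; S1 reads c1=-1 → after 1×micro: 3; S2 reads c1=3 → after 1×micro: 43 ⇒ (c0=1, c1=3, c2=43)
[Gauss-Seidel] macro 5: S0 reads c2=43 → after 1×micro: 2; S1 reads c1=3 → after 1×micro: -1; S2 reads c1=-1 → after 1×micro: 87 ⇒ (c0=2, c1=-1, c2=87)
[Gauss-Seidel] macro 6: S0 reads c2=87 → after 1×micro: 0; S1 reads c1=-1 → after 1×micro: 3; S2 reads c1=3 → after 1×micro: 171 ⇒ (c0=0, c1=3, c2=171)

first divergence at macro-step: 1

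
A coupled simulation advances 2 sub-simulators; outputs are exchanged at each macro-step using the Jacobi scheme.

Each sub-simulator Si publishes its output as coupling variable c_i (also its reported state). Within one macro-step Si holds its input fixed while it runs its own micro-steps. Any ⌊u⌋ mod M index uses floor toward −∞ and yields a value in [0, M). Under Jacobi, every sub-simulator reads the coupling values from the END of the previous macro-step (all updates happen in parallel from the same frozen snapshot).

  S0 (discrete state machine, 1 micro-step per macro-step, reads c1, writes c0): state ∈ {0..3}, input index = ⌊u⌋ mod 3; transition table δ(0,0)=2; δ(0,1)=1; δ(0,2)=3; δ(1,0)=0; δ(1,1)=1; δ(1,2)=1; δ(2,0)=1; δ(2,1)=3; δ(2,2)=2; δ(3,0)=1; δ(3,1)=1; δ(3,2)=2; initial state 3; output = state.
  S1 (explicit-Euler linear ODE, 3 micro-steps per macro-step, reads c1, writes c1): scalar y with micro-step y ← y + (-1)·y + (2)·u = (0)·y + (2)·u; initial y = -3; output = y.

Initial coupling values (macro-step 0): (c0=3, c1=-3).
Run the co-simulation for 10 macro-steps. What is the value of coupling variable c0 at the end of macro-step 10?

macro 1: S0 reads c1=-3 → after 1×micro: 1; S1 reads c1=-3 → after 3×micro: -6 ⇒ (c0=1, c1=-6)
macro 2: S0 reads c1=-6 → after 1×micro: 0; S1 reads c1=-6 → after 3×micro: -12 ⇒ (c0=0, c1=-12)
macro 3: S0 reads c1=-12 → after 1×micro: 2; S1 reads c1=-12 → after 3×micro: -24 ⇒ (c0=2, c1=-24)
macro 4: S0 reads c1=-24 → after 1×micro: 1; S1 reads c1=-24 → after 3×micro: -48 ⇒ (c0=1, c1=-48)
macro 5: S0 reads c1=-48 → after 1×micro: 0; S1 reads c1=-48 → after 3×micro: -96 ⇒ (c0=0, c1=-96)
macro 6: S0 reads c1=-96 → after 1×micro: 2; S1 reads c1=-96 → after 3×micro: -192 ⇒ (c0=2, c1=-192)
macro 7: S0 reads c1=-192 → after 1×micro: 1; S1 reads c1=-192 → after 3×micro: -384 ⇒ (c0=1, c1=-384)
macro 8: S0 reads c1=-384 → after 1×micro: 0; S1 reads c1=-384 → after 3×micro: -768 ⇒ (c0=0, c1=-768)
macro 9: S0 reads c1=-768 → after 1×micro: 2; S1 reads c1=-768 → after 3×micro: -1536 ⇒ (c0=2, c1=-1536)
macro 10: S0 reads c1=-1536 → after 1×micro: 1; S1 reads c1=-1536 → after 3×micro: -3072 ⇒ (c0=1, c1=-3072)

c0 at macro-step 10 = 1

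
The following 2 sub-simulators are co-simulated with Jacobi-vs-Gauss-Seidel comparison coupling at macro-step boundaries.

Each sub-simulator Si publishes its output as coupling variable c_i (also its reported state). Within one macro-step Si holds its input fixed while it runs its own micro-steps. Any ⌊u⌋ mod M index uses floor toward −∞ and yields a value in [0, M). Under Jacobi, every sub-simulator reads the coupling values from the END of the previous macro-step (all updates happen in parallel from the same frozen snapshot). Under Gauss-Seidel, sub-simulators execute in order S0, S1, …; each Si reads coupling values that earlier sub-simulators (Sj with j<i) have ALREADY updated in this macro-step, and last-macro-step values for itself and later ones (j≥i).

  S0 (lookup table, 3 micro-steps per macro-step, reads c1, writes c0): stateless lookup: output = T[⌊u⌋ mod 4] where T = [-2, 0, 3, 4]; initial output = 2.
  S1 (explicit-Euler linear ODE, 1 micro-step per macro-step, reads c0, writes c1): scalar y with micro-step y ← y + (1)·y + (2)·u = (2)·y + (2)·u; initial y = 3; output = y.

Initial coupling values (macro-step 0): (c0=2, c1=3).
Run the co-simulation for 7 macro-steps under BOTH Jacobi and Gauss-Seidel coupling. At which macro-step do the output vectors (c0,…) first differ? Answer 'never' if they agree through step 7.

[Jacobi] macro 1: S0 reads c1=3 → after 3×micro: 4; S1 reads c0=2 → after 1×micro: 10 ⇒ (c0=4, c1=10)
[Jacobi] macro 2: S0 reads c1=10 → after 3×micro: 3; S1 reads c0=4 → after 1×micro: 28 ⇒ (c0=3, c1=28)
[Jacobi] macro 3: S0 reads c1=28 → after 3×micro: -2; S1 reads c0=3 → after 1×micro: 62 ⇒ (c0=-2, c1=62)
[Jacobi] macro 4: S0 reads c1=62 → after 3×micro: 3; S1 reads c0=-2 → after 1×micro: 120 ⇒ (c0=3, c1=120)
[Jacobi] macro 5: S0 reads c1=120 → after 3×micro: -2; S1 reads c0=3 → after 1×micro: 246 ⇒ (c0=-2, c1=246)
[Jacobi] macro 6: S0 reads c1=246 → after 3×micro: 3; S1 reads c0=-2 → after 1×micro: 488 ⇒ (c0=3, c1=488)
[Jacobi] macro 7: S0 reads c1=488 → after 3×micro: -2; S1 reads c0=3 → after 1×micro: 982 ⇒ (c0=-2, c1=982)
[Gauss-Seidel] macro 1: S0 reads c1=3 → after 3×micro: 4; S1 reads c0=4 → after 1×micro: 14 ⇒ (c0=4, c1=14)
[Gauss-Seidel] macro 2: S0 reads c1=14 → after 3×micro: 3; S1 reads c0=3 → after 1×micro: 34 ⇒ (c0=3, c1=34)
[Gauss-Seidel] macro 3: S0 reads c1=34 → after 3×micro: 3; S1 reads c0=3 → after 1×micro: 74 ⇒ (c0=3, c1=74)
[Gauss-Seidel] macro 4: S0 reads c1=74 → after 3×micro: 3; S1 reads c0=3 → after 1×micro: 154 ⇒ (c0=3, c1=154)
[Gauss-Seidel] macro 5: S0 reads c1=154 → after 3×micro: 3; S1 reads c0=3 → after 1×micro: 314 ⇒ (c0=3, c1=314)
[Gauss-Seidel] macro 6: S0 reads c1=314 → after 3×micro: 3; S1 reads c0=3 → after 1×micro: 634 ⇒ (c0=3, c1=634)
[Gauss-Seidel] macro 7: S0 reads c1=634 → after 3×micro: 3; S1 reads c0=3 → after 1×micro: 1274 ⇒ (c0=3, c1=1274)

first divergence at macro-step: 1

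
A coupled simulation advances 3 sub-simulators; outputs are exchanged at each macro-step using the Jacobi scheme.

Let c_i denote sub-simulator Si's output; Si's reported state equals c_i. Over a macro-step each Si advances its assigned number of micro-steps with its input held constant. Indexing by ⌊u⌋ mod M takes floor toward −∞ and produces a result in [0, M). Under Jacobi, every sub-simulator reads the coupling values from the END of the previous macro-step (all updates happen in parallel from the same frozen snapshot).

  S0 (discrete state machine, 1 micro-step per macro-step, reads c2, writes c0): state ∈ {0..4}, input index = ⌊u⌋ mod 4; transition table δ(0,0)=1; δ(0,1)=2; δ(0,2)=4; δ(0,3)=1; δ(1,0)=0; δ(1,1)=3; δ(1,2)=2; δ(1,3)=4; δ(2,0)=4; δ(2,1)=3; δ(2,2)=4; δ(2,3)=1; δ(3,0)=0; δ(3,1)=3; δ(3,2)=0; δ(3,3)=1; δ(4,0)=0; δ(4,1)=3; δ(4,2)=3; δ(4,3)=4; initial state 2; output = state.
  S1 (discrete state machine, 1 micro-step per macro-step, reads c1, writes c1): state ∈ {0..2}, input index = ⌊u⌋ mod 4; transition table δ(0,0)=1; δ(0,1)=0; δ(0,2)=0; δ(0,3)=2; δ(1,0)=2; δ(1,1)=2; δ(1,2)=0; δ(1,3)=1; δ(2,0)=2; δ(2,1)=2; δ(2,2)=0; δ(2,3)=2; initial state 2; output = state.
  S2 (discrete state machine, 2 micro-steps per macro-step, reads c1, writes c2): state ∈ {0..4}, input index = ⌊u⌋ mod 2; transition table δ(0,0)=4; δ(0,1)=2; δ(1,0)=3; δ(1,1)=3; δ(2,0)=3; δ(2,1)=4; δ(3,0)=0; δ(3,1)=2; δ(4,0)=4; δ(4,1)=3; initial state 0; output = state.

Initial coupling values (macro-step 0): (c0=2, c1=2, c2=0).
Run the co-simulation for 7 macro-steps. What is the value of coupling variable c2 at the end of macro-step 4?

macro 1: S0 reads c2=0 → after 1×micro: 4; S1 reads c1=2 → after 1×micro: 0; S2 reads c1=2 → after 2×micro: 4 ⇒ (c0=4, c1=0, c2=4)
macro 2: S0 reads c2=4 → after 1×micro: 0; S1 reads c1=0 → after 1×micro: 1; S2 reads c1=0 → after 2×micro: 4 ⇒ (c0=0, c1=1, c2=4)
macro 3: S0 reads c2=4 → after 1×micro: 1; S1 reads c1=1 → after 1×micro: 2; S2 reads c1=1 → after 2×micro: 2 ⇒ (c0=1, c1=2, c2=2)
macro 4: S0 reads c2=2 → after 1×micro: 2; S1 reads c1=2 → after 1×micro: 0; S2 reads c1=2 → after 2×micro: 0 ⇒ (c0=2, c1=0, c2=0)
macro 5: S0 reads c2=0 → after 1×micro: 4; S1 reads c1=0 → after 1×micro: 1; S2 reads c1=0 → after 2×micro: 4 ⇒ (c0=4, c1=1, c2=4)
macro 6: S0 reads c2=4 → after 1×micro: 0; S1 reads c1=1 → after 1×micro: 2; S2 reads c1=1 → after 2×micro: 2 ⇒ (c0=0, c1=2, c2=2)
macro 7: S0 reads c2=2 → after 1×micro: 4; S1 reads c1=2 → after 1×micro: 0; S2 reads c1=2 → after 2×micro: 0 ⇒ (c0=4, c1=0, c2=0)

c2 at macro-step 4 = 0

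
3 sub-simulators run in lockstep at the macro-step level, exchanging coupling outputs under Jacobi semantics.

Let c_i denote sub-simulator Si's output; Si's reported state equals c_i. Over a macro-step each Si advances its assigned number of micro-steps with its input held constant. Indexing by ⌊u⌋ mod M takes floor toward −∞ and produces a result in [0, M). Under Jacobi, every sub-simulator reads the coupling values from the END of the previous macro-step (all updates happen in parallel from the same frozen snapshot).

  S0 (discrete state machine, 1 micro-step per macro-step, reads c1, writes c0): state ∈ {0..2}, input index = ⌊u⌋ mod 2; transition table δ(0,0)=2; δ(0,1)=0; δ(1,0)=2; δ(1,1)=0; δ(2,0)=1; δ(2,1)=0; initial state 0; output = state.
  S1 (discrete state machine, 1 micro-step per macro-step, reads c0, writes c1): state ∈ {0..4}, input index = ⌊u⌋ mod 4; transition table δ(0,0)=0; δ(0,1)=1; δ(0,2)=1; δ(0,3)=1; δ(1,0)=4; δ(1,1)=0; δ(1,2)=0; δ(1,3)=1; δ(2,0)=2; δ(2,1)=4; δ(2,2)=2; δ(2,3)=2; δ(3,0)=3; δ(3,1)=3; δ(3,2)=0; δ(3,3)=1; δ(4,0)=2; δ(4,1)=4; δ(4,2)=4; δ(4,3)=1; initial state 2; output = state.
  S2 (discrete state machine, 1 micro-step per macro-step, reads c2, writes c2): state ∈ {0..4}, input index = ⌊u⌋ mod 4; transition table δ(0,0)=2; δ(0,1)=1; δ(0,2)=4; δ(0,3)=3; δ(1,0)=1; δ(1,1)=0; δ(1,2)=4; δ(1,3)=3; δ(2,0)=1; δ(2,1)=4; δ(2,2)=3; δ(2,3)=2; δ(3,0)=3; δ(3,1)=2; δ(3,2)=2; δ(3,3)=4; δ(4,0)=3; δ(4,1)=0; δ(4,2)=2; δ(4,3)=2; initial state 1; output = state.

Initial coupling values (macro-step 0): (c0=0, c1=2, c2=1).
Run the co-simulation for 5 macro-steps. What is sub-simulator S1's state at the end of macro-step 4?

macro 1: S0 reads c1=2 → after 1×micro: 2; S1 reads c0=0 → after 1×micro: 2; S2 reads c2=1 → after 1×micro: 0 ⇒ (c0=2, c1=2, c2=0)
macro 2: S0 reads c1=2 → after 1×micro: 1; S1 reads c0=2 → after 1×micro: 2; S2 reads c2=0 → after 1×micro: 2 ⇒ (c0=1, c1=2, c2=2)
macro 3: S0 reads c1=2 → after 1×micro: 2; S1 reads c0=1 → after 1×micro: 4; S2 reads c2=2 → after 1×micro: 3 ⇒ (c0=2, c1=4, c2=3)
macro 4: S0 reads c1=4 → after 1×micro: 1; S1 reads c0=2 → after 1×micro: 4; S2 reads c2=3 → after 1×micro: 4 ⇒ (c0=1, c1=4, c2=4)
macro 5: S0 reads c1=4 → after 1×micro: 2; S1 reads c0=1 → after 1×micro: 4; S2 reads c2=4 → after 1×micro: 3 ⇒ (c0=2, c1=4, c2=3)

S1 state at macro-step 4 = 4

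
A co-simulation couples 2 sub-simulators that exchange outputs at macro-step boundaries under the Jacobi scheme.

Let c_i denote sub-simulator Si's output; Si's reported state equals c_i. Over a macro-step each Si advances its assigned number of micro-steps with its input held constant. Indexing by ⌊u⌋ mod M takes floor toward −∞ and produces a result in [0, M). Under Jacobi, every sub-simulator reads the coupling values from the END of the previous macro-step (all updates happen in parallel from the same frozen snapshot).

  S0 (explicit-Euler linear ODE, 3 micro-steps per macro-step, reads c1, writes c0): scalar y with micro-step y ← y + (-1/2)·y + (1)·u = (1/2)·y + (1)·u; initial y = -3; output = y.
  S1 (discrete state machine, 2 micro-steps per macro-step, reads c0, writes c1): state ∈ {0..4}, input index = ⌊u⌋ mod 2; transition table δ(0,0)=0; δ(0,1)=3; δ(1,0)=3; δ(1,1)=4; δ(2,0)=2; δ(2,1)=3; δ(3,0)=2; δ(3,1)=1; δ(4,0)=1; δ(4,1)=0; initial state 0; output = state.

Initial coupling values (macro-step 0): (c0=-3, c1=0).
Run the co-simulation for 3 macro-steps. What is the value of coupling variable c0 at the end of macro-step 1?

c0 at macro-step 1 = -3/8

macro 1: S0 reads c1=0 → after 3×micro: -3/8; S1 reads c0=-3 → after 2×micro: 1 ⇒ (c0=-3/8, c1=1)
macro 2: S0 reads c1=1 → after 3×micro: 109/64; S1 reads c0=-3/8 → after 2×micro: 0 ⇒ (c0=109/64, c1=0)
macro 3: S0 reads c1=0 → after 3×micro: 109/512; S1 reads c0=109/64 → after 2×micro: 1 ⇒ (c0=109/512, c1=1)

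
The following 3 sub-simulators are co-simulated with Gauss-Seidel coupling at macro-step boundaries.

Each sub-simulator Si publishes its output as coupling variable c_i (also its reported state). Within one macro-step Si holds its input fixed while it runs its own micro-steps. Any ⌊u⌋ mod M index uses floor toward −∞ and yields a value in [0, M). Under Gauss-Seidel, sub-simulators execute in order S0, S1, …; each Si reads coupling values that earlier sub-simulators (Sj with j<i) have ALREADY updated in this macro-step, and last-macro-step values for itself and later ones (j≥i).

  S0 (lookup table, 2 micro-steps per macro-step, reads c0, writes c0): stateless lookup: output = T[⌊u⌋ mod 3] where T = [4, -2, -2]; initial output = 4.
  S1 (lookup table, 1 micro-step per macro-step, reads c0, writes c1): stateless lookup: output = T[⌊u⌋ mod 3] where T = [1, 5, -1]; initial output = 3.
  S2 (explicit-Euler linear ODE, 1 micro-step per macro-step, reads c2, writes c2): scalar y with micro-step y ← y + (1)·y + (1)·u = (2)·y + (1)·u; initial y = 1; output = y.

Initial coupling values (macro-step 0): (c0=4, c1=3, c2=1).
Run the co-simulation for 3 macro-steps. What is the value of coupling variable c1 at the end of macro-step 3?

macro 1: S0 reads c0=4 → after 2×micro: -2; S1 reads c0=-2 → after 1×micro: 5; S2 reads c2=1 → after 1×micro: 3 ⇒ (c0=-2, c1=5, c2=3)
macro 2: S0 reads c0=-2 → after 2×micro: -2; S1 reads c0=-2 → after 1×micro: 5; S2 reads c2=3 → after 1×micro: 9 ⇒ (c0=-2, c1=5, c2=9)
macro 3: S0 reads c0=-2 → after 2×micro: -2; S1 reads c0=-2 → after 1×micro: 5; S2 reads c2=9 → after 1×micro: 27 ⇒ (c0=-2, c1=5, c2=27)

c1 at macro-step 3 = 5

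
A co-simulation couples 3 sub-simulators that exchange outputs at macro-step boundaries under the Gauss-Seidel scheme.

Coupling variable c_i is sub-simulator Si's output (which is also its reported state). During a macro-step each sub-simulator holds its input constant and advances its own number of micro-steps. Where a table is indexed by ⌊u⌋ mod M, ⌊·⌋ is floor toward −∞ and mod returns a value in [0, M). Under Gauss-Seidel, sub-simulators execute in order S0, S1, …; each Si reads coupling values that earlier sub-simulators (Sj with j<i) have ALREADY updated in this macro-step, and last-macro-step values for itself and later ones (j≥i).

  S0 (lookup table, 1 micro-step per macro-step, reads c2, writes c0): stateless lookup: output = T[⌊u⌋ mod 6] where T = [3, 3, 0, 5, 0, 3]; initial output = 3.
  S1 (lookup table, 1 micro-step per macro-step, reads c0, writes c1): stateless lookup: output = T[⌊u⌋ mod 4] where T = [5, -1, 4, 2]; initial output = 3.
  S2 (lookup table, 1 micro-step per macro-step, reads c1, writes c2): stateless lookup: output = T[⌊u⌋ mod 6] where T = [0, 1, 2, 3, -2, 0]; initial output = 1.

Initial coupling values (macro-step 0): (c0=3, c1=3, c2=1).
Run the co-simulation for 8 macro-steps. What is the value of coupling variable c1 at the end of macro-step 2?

c1 at macro-step 2 = 5

macro 1: S0 reads c2=1 → after 1×micro: 3; S1 reads c0=3 → after 1×micro: 2; S2 reads c1=2 → after 1×micro: 2 ⇒ (c0=3, c1=2, c2=2)
macro 2: S0 reads c2=2 → after 1×micro: 0; S1 reads c0=0 → after 1×micro: 5; S2 reads c1=5 → after 1×micro: 0 ⇒ (c0=0, c1=5, c2=0)
macro 3: S0 reads c2=0 → after 1×micro: 3; S1 reads c0=3 → after 1×micro: 2; S2 reads c1=2 → after 1×micro: 2 ⇒ (c0=3, c1=2, c2=2)
macro 4: S0 reads c2=2 → after 1×micro: 0; S1 reads c0=0 → after 1×micro: 5; S2 reads c1=5 → after 1×micro: 0 ⇒ (c0=0, c1=5, c2=0)
macro 5: S0 reads c2=0 → after 1×micro: 3; S1 reads c0=3 → after 1×micro: 2; S2 reads c1=2 → after 1×micro: 2 ⇒ (c0=3, c1=2, c2=2)
macro 6: S0 reads c2=2 → after 1×micro: 0; S1 reads c0=0 → after 1×micro: 5; S2 reads c1=5 → after 1×micro: 0 ⇒ (c0=0, c1=5, c2=0)
macro 7: S0 reads c2=0 → after 1×micro: 3; S1 reads c0=3 → after 1×micro: 2; S2 reads c1=2 → after 1×micro: 2 ⇒ (c0=3, c1=2, c2=2)
macro 8: S0 reads c2=2 → after 1×micro: 0; S1 reads c0=0 → after 1×micro: 5; S2 reads c1=5 → after 1×micro: 0 ⇒ (c0=0, c1=5, c2=0)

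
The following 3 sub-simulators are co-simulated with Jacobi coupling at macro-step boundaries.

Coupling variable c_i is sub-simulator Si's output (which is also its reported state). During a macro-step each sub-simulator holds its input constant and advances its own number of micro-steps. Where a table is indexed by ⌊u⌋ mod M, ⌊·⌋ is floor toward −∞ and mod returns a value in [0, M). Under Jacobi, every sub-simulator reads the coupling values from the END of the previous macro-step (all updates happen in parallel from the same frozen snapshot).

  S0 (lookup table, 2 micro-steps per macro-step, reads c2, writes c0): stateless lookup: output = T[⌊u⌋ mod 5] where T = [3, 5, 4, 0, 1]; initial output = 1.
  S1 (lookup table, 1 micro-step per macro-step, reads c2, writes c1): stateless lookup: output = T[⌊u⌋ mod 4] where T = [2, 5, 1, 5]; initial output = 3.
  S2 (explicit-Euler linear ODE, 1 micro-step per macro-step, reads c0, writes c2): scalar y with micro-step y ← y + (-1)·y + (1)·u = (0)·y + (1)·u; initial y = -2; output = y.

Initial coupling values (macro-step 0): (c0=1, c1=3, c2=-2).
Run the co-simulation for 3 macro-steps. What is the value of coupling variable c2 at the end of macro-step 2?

macro 1: S0 reads c2=-2 → after 2×micro: 0; S1 reads c2=-2 → after 1×micro: 1; S2 reads c0=1 → after 1×micro: 1 ⇒ (c0=0, c1=1, c2=1)
macro 2: S0 reads c2=1 → after 2×micro: 5; S1 reads c2=1 → after 1×micro: 5; S2 reads c0=0 → after 1×micro: 0 ⇒ (c0=5, c1=5, c2=0)
macro 3: S0 reads c2=0 → after 2×micro: 3; S1 reads c2=0 → after 1×micro: 2; S2 reads c0=5 → after 1×micro: 5 ⇒ (c0=3, c1=2, c2=5)

c2 at macro-step 2 = 0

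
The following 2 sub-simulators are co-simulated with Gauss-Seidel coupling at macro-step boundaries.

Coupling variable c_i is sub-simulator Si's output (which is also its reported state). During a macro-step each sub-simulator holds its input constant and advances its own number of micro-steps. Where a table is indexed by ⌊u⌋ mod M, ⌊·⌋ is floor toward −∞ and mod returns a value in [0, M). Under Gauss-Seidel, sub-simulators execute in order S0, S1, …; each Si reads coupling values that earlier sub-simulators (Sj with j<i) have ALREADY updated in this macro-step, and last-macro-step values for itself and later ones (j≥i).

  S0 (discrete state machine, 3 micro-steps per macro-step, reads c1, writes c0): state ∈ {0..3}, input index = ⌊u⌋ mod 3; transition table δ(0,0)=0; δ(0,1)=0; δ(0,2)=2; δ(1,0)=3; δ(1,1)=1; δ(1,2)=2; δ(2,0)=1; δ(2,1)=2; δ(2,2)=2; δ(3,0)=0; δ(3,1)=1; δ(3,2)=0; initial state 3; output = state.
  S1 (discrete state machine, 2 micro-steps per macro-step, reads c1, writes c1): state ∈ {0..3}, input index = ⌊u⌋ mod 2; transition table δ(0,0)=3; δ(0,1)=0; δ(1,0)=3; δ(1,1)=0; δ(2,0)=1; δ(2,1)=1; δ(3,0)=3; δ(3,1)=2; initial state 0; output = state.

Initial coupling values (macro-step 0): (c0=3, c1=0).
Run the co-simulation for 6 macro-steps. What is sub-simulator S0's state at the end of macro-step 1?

macro 1: S0 reads c1=0 → after 3×micro: 0; S1 reads c1=0 → after 2×micro: 3 ⇒ (c0=0, c1=3)
macro 2: S0 reads c1=3 → after 3×micro: 0; S1 reads c1=3 → after 2×micro: 1 ⇒ (c0=0, c1=1)
macro 3: S0 reads c1=1 → after 3×micro: 0; S1 reads c1=1 → after 2×micro: 0 ⇒ (c0=0, c1=0)
macro 4: S0 reads c1=0 → after 3×micro: 0; S1 reads c1=0 → after 2×micro: 3 ⇒ (c0=0, c1=3)
macro 5: S0 reads c1=3 → after 3×micro: 0; S1 reads c1=3 → after 2×micro: 1 ⇒ (c0=0, c1=1)
macro 6: S0 reads c1=1 → after 3×micro: 0; S1 reads c1=1 → after 2×micro: 0 ⇒ (c0=0, c1=0)

S0 state at macro-step 1 = 0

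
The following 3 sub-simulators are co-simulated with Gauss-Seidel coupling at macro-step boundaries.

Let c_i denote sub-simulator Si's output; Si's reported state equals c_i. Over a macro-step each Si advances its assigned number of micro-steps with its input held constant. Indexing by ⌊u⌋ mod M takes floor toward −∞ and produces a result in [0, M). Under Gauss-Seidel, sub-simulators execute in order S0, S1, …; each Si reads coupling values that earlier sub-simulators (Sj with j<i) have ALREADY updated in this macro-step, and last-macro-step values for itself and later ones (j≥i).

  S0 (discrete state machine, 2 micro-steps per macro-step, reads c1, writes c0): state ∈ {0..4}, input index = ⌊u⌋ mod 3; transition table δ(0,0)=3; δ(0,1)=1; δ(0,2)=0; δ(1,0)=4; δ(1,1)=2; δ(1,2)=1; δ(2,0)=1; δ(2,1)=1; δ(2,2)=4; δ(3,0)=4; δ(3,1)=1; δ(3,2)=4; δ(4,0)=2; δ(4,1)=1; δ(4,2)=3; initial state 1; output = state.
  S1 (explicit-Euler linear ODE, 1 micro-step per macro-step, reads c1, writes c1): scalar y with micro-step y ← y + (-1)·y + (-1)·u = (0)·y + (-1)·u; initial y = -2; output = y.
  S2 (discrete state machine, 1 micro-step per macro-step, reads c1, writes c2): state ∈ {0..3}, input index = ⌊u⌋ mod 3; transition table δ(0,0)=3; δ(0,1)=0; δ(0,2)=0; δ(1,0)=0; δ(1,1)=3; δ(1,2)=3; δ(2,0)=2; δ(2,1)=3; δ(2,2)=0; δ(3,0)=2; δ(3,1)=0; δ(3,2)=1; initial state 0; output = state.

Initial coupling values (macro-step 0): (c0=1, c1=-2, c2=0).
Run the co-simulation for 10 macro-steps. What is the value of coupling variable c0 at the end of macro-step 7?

macro 1: S0 reads c1=-2 → after 2×micro: 1; S1 reads c1=-2 → after 1×micro: 2; S2 reads c1=2 → after 1×micro: 0 ⇒ (c0=1, c1=2, c2=0)
macro 2: S0 reads c1=2 → after 2×micro: 1; S1 reads c1=2 → after 1×micro: -2; S2 reads c1=-2 → after 1×micro: 0 ⇒ (c0=1, c1=-2, c2=0)
macro 3: S0 reads c1=-2 → after 2×micro: 1; S1 reads c1=-2 → after 1×micro: 2; S2 reads c1=2 → after 1×micro: 0 ⇒ (c0=1, c1=2, c2=0)
macro 4: S0 reads c1=2 → after 2×micro: 1; S1 reads c1=2 → after 1×micro: -2; S2 reads c1=-2 → after 1×micro: 0 ⇒ (c0=1, c1=-2, c2=0)
macro 5: S0 reads c1=-2 → after 2×micro: 1; S1 reads c1=-2 → after 1×micro: 2; S2 reads c1=2 → after 1×micro: 0 ⇒ (c0=1, c1=2, c2=0)
macro 6: S0 reads c1=2 → after 2×micro: 1; S1 reads c1=2 → after 1×micro: -2; S2 reads c1=-2 → after 1×micro: 0 ⇒ (c0=1, c1=-2, c2=0)
macro 7: S0 reads c1=-2 → after 2×micro: 1; S1 reads c1=-2 → after 1×micro: 2; S2 reads c1=2 → after 1×micro: 0 ⇒ (c0=1, c1=2, c2=0)
macro 8: S0 reads c1=2 → after 2×micro: 1; S1 reads c1=2 → after 1×micro: -2; S2 reads c1=-2 → after 1×micro: 0 ⇒ (c0=1, c1=-2, c2=0)
macro 9: S0 reads c1=-2 → after 2×micro: 1; S1 reads c1=-2 → after 1×micro: 2; S2 reads c1=2 → after 1×micro: 0 ⇒ (c0=1, c1=2, c2=0)
macro 10: S0 reads c1=2 → after 2×micro: 1; S1 reads c1=2 → after 1×micro: -2; S2 reads c1=-2 → after 1×micro: 0 ⇒ (c0=1, c1=-2, c2=0)

c0 at macro-step 7 = 1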